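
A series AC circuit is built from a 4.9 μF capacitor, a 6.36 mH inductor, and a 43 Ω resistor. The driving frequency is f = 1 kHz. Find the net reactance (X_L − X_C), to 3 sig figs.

ω = 2πf = 6283 rad/s
X_L = ωL = 40.0 Ω
X_C = 1/(ωC) = 32.5 Ω
X = 40.0 − 32.5 = 7.48 Ω

7.48 Ω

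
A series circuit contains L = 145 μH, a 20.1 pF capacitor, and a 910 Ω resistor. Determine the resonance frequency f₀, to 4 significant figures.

ω₀ = 1/√(LC) = 1/√(0.000145 × 2.01e-11) = 1.852e+07 rad/s
f₀ = ω₀/(2π) = 2.948 MHz

2.948 MHz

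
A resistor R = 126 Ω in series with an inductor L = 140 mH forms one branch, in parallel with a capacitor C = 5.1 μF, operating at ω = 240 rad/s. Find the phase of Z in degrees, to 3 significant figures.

5.79°

X_L = ωL = 33.6 Ω
X_C = 1/(ωC) = 817 Ω
Branch 1 (R+jX_L): Z₁ = 126 + j33.6 Ω, |Z₁| = 130 Ω
Branch 2 (−jX_C): Z₂ = −j817 Ω
Parallel: Z = Z₁Z₂/(Z₁+Z₂), |Z| = 134 Ω, ∠Z = 5.79°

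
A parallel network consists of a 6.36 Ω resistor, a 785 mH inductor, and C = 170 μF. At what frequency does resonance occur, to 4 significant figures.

ω₀ = 1/√(LC) = 1/√(0.785 × 0.00017) = 86.56 rad/s
f₀ = ω₀/(2π) = 13.78 Hz

13.78 Hz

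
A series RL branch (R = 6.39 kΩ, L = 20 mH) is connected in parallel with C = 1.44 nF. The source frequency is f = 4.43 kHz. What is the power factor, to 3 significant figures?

0.986

ω = 2πf = 27830 rad/s
X_L = ωL = 557 Ω
X_C = 1/(ωC) = 24900 Ω
Branch 1 (R+jX_L): Z₁ = 6390 + j557 Ω, |Z₁| = 6410 Ω
Branch 2 (−jX_C): Z₂ = −j24900 Ω
Parallel: Z = Z₁Z₂/(Z₁+Z₂), |Z| = 6350 Ω, ∠Z = -9.70°
cos φ = cos(-9.70°) = 0.986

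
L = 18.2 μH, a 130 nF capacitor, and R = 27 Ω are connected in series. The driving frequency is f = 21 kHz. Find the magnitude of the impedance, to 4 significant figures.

ω = 2πf = 131900 rad/s
X_L = ωL = 2.401 Ω
X_C = 1/(ωC) = 58.30 Ω
Net reactance X = X_L − X_C = -55.90 Ω
Z = 27.00 − j55.90 Ω
|Z| = √(27.00² + 55.90²) = 62.08 Ω

62.08 Ω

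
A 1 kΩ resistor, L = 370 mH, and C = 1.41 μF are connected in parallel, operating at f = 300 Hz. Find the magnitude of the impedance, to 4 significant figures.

ω = 2πf = 1885 rad/s
X_L = ωL = 697.4 Ω
X_C = 1/(ωC) = 376.3 Ω
Parallel: admittances add. Y = 1/R + 1/(jωL) + jωC
Y = (0.001000 + j0.001224) S
|Y| = 0.001581 S → |Z| = 1/|Y| = 632.7 Ω, ∠Z = −∠Y = -50.75°

632.7 Ω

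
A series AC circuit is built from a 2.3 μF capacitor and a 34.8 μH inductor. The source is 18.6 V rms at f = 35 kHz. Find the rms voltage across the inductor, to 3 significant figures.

25.1 V

ω = 2πf = 219900 rad/s
X_L = ωL = 7.65 Ω
X_C = 1/(ωC) = 1.98 Ω
Net reactance X = X_L − X_C = 5.68 Ω
Z = j5.68 Ω
|Z| = √(0² + 5.68²) = 5.68 Ω
I = V/|Z| = 3.28 A
V_L = I·|Z_L| = 3.28 × 7.65 = 25.1 V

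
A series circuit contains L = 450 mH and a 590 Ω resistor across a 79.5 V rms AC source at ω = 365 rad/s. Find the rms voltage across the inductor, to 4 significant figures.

X_L = ωL = 164.2 Ω
Z = 590.0 + j164.2 Ω
|Z| = √(590.0² + 164.2²) = 612.4 Ω
I = V/|Z| = 129.8 mA
V_L = I·|Z_L| = 0.1298 × 164.2 = 21.32 V

21.32 V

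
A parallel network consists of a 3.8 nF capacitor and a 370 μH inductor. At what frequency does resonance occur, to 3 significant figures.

134 kHz

ω₀ = 1/√(LC) = 1/√(0.00037 × 3.8e-09) = 843300 rad/s
f₀ = ω₀/(2π) = 134 kHz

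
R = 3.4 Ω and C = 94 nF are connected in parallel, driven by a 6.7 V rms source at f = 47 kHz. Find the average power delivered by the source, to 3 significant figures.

13.2 W

ω = 2πf = 295300 rad/s
X_C = 1/(ωC) = 36.0 Ω
Parallel: admittances add. Y = 1/R + jωC
Y = (0.294 + j0.0278) S
|Y| = 0.295 S → |Z| = 1/|Y| = 3.38 Ω, ∠Z = −∠Y = -5.39°
I = V/|Z| = 1.98 A
P = VI cos φ = 6.7 × 1.98 × cos(-5.39°) = 13.2 W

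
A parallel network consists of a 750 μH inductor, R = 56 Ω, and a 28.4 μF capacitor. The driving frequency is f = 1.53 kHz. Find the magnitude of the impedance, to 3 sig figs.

ω = 2πf = 9613 rad/s
X_L = ωL = 7.21 Ω
X_C = 1/(ωC) = 3.66 Ω
Parallel: admittances add. Y = 1/R + 1/(jωL) + jωC
Y = (0.0179 + j0.134) S
|Y| = 0.136 S → |Z| = 1/|Y| = 7.38 Ω, ∠Z = −∠Y = -82.4°

7.38 Ω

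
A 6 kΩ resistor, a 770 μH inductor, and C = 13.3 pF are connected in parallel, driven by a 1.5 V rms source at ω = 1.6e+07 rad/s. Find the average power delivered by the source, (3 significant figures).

375 μW

X_L = ωL = 12300 Ω
X_C = 1/(ωC) = 4700 Ω
Parallel: admittances add. Y = 1/R + 1/(jωL) + jωC
Y = (0.000167 + j0.000132) S
|Y| = 0.000212 S → |Z| = 1/|Y| = 4710 Ω, ∠Z = −∠Y = -38.3°
I = V/|Z| = 319 μA
P = VI cos φ = 1.5 × 0.000319 × cos(-38.3°) = 375 μW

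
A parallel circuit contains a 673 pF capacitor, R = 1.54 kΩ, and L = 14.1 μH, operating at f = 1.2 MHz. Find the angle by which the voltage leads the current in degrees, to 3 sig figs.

81.5°

ω = 2πf = 7.54e+06 rad/s
X_L = ωL = 106 Ω
X_C = 1/(ωC) = 197 Ω
Parallel: admittances add. Y = 1/R + 1/(jωL) + jωC
Y = (0.000649 − j0.00433) S
|Y| = 0.00438 S → |Z| = 1/|Y| = 228 Ω, ∠Z = −∠Y = 81.5°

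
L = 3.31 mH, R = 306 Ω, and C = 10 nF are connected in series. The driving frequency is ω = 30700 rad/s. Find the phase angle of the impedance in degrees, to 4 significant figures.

X_L = ωL = 101.6 Ω
X_C = 1/(ωC) = 3257 Ω
Net reactance X = X_L − X_C = -3156 Ω
Z = 306.0 − j3156 Ω
|Z| = √(306.0² + 3156²) = 3171 Ω
∠Z = arctan(-3156/306.0) = -84.46°

-84.46°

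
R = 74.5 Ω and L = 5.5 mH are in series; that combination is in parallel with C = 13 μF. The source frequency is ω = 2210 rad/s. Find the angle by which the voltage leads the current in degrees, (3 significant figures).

X_L = ωL = 12.2 Ω
X_C = 1/(ωC) = 34.8 Ω
Branch 1 (R+jX_L): Z₁ = 74.5 + j12.2 Ω, |Z₁| = 75.5 Ω
Branch 2 (−jX_C): Z₂ = −j34.8 Ω
Parallel: Z = Z₁Z₂/(Z₁+Z₂), |Z| = 33.7 Ω, ∠Z = -63.8°

-63.8°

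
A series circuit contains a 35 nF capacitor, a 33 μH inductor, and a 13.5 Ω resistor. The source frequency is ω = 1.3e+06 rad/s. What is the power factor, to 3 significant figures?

0.542

X_L = ωL = 42.9 Ω
X_C = 1/(ωC) = 22.0 Ω
Net reactance X = X_L − X_C = 20.9 Ω
Z = 13.5 + j20.9 Ω
|Z| = √(13.5² + 20.9²) = 24.9 Ω
∠Z = arctan(20.9/13.5) = 57.2°
cos φ = cos(57.2°) = 0.542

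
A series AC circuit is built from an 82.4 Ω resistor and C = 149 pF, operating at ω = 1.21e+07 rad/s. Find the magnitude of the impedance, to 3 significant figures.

X_C = 1/(ωC) = 555 Ω
Z = 82.4 − j555 Ω
|Z| = √(82.4² + 555²) = 561 Ω

561 Ω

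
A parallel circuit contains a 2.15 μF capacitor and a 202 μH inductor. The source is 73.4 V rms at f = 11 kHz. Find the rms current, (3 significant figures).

5.65 A

ω = 2πf = 69120 rad/s
X_L = ωL = 14.0 Ω
X_C = 1/(ωC) = 6.73 Ω
Parallel: admittances add. Y = 1/(jωL) + jωC
Y = (0 + j0.0770) S
|Y| = 0.0770 S → |Z| = 1/|Y| = 13.0 Ω, ∠Z = −∠Y = -90.0°
I = V/|Z| = 73.4/13.0 = 5.65 A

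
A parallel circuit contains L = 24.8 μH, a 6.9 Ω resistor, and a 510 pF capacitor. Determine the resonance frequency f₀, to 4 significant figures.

ω₀ = 1/√(LC) = 1/√(2.48e-05 × 5.1e-10) = 8.892e+06 rad/s
f₀ = ω₀/(2π) = 1.415 MHz

1.415 MHz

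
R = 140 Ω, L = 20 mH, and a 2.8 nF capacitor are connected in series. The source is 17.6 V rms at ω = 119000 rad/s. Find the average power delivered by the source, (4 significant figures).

X_L = ωL = 2380 Ω
X_C = 1/(ωC) = 3001 Ω
Net reactance X = X_L − X_C = -621.2 Ω
Z = 140.0 − j621.2 Ω
|Z| = √(140.0² + 621.2²) = 636.8 Ω
∠Z = arctan(-621.2/140.0) = -77.30°
I = V/|Z| = 27.64 mA
P = VI cos φ = 17.6 × 0.02764 × cos(-77.30°) = 106.9 mW

106.9 mW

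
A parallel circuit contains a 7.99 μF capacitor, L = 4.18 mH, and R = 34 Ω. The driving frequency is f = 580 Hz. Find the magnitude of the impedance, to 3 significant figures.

ω = 2πf = 3644 rad/s
X_L = ωL = 15.2 Ω
X_C = 1/(ωC) = 34.3 Ω
Parallel: admittances add. Y = 1/R + 1/(jωL) + jωC
Y = (0.0294 − j0.0365) S
|Y| = 0.0469 S → |Z| = 1/|Y| = 21.3 Ω, ∠Z = −∠Y = 51.2°

21.3 Ω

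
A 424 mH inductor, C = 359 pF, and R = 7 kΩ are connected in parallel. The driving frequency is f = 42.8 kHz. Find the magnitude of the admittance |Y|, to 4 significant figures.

ω = 2πf = 268900 rad/s
X_L = ωL = 114000 Ω
X_C = 1/(ωC) = 10360 Ω
Parallel: admittances add. Y = 1/R + 1/(jωL) + jωC
Y = (0.0001429 + j8.777e-05) S
|Y| = 0.0001677 S → |Z| = 1/|Y| = 5964 Ω, ∠Z = −∠Y = -31.57°

167.7 μS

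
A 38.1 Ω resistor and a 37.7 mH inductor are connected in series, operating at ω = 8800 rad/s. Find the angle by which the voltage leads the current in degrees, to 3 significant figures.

83.4°

X_L = ωL = 332 Ω
Z = 38.1 + j332 Ω
|Z| = √(38.1² + 332²) = 334 Ω
∠Z = arctan(332/38.1) = 83.4°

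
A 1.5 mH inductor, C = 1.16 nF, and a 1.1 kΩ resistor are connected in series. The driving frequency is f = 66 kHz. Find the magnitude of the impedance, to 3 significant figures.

ω = 2πf = 414700 rad/s
X_L = ωL = 622 Ω
X_C = 1/(ωC) = 2080 Ω
Net reactance X = X_L − X_C = -1460 Ω
Z = 1100 − j1460 Ω
|Z| = √(1100² + 1460²) = 1830 Ω

1830 Ω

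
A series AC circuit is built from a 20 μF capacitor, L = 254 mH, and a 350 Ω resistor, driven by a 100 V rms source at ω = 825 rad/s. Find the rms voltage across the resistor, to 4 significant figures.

X_L = ωL = 209.6 Ω
X_C = 1/(ωC) = 60.61 Ω
Net reactance X = X_L − X_C = 148.9 Ω
Z = 350.0 + j148.9 Ω
|Z| = √(350.0² + 148.9²) = 380.4 Ω
I = V/|Z| = 262.9 mA
V_R = I·|Z_R| = 0.2629 × 350.0 = 92.01 V

92.01 V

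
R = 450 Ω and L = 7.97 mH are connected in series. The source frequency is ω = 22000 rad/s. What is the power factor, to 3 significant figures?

0.932

X_L = ωL = 175 Ω
Z = 450 + j175 Ω
|Z| = √(450² + 175²) = 483 Ω
∠Z = arctan(175/450) = 21.3°
cos φ = cos(21.3°) = 0.932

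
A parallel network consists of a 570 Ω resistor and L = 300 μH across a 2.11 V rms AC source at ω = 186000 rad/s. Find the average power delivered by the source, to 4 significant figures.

X_L = ωL = 55.80 Ω
Parallel: admittances add. Y = 1/R + 1/(jωL)
Y = (0.001754 − j0.01792) S
|Y| = 0.01801 S → |Z| = 1/|Y| = 55.53 Ω, ∠Z = −∠Y = 84.41°
I = V/|Z| = 37.99 mA
P = VI cos φ = 2.11 × 0.03799 × cos(84.41°) = 7.811 mW

7.811 mW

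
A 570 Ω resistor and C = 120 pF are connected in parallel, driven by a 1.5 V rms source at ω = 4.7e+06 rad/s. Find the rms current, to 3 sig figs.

X_C = 1/(ωC) = 1770 Ω
Parallel: admittances add. Y = 1/R + jωC
Y = (0.00175 + j0.000564) S
|Y| = 0.00184 S → |Z| = 1/|Y| = 543 Ω, ∠Z = −∠Y = -17.8°
I = V/|Z| = 1.5/543 = 2.76 mA

2.76 mA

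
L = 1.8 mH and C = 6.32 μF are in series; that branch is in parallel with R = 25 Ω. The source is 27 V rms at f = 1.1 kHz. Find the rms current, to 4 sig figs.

ω = 2πf = 6912 rad/s
X_L = ωL = 12.44 Ω
X_C = 1/(ωC) = 22.89 Ω
Branch 1: Z₁ = R = 25.00 Ω
Branch 2 (series LC): Z₂ = j(X_L − X_C) = −j10.45 Ω
Parallel: Z = Z₁Z₂/(Z₁+Z₂), |Z| = 9.644 Ω, ∠Z = -67.31°
I = V/|Z| = 27/9.644 = 2.800 A

2.800 A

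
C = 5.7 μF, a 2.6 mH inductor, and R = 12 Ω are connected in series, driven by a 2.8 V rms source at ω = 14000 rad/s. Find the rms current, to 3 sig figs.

105 mA

X_L = ωL = 36.4 Ω
X_C = 1/(ωC) = 12.5 Ω
Net reactance X = X_L − X_C = 23.9 Ω
Z = 12.0 + j23.9 Ω
|Z| = √(12.0² + 23.9²) = 26.7 Ω
I = V/|Z| = 2.8/26.7 = 105 mA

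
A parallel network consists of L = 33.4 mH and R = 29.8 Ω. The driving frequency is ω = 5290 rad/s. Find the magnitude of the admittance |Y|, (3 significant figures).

34.0 mS

X_L = ωL = 177 Ω
Parallel: admittances add. Y = 1/R + 1/(jωL)
Y = (0.0336 − j0.00566) S
|Y| = 0.0340 S → |Z| = 1/|Y| = 29.4 Ω, ∠Z = −∠Y = 9.57°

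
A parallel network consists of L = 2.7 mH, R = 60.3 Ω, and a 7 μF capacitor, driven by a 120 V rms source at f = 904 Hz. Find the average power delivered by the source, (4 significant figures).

238.8 W

ω = 2πf = 5680 rad/s
X_L = ωL = 15.34 Ω
X_C = 1/(ωC) = 25.15 Ω
Parallel: admittances add. Y = 1/R + 1/(jωL) + jωC
Y = (0.01658 − j0.02545) S
|Y| = 0.03037 S → |Z| = 1/|Y| = 32.92 Ω, ∠Z = −∠Y = 56.91°
I = V/|Z| = 3.645 A
P = VI cos φ = 120 × 3.645 × cos(56.91°) = 238.8 W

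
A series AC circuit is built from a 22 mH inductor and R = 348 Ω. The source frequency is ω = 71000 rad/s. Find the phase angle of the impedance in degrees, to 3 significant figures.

X_L = ωL = 1560 Ω
Z = 348 + j1560 Ω
|Z| = √(348² + 1560²) = 1600 Ω
∠Z = arctan(1560/348) = 77.4°

77.4°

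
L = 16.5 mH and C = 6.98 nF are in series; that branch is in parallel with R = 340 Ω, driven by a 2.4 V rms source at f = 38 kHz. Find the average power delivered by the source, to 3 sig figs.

16.9 mW

ω = 2πf = 238800 rad/s
X_L = ωL = 3940 Ω
X_C = 1/(ωC) = 600 Ω
Branch 1: Z₁ = R = 340 Ω
Branch 2 (series LC): Z₂ = j(X_L − X_C) = j3340 Ω
Parallel: Z = Z₁Z₂/(Z₁+Z₂), |Z| = 338 Ω, ∠Z = 5.81°
I = V/|Z| = 7.10 mA
P = VI cos φ = 2.4 × 0.00710 × cos(5.81°) = 16.9 mW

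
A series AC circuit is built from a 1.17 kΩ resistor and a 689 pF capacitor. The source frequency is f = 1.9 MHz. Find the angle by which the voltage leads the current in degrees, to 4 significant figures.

ω = 2πf = 1.194e+07 rad/s
X_C = 1/(ωC) = 121.6 Ω
Z = 1170 − j121.6 Ω
|Z| = √(1170² + 121.6²) = 1176 Ω
∠Z = arctan(-121.6/1170) = -5.932°

-5.932°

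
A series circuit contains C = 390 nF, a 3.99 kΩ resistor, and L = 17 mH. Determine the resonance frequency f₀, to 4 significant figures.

1.955 kHz

ω₀ = 1/√(LC) = 1/√(0.017 × 3.9e-07) = 12280 rad/s
f₀ = ω₀/(2π) = 1.955 kHz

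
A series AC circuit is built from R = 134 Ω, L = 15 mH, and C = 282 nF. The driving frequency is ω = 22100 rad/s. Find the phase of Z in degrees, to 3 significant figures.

51.9°

X_L = ωL = 332 Ω
X_C = 1/(ωC) = 160 Ω
Net reactance X = X_L − X_C = 171 Ω
Z = 134 + j171 Ω
|Z| = √(134² + 171²) = 217 Ω
∠Z = arctan(171/134) = 51.9°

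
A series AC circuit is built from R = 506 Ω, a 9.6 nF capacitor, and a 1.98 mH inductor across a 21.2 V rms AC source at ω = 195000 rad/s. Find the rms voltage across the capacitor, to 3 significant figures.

X_L = ωL = 386 Ω
X_C = 1/(ωC) = 534 Ω
Net reactance X = X_L − X_C = -148 Ω
Z = 506 − j148 Ω
|Z| = √(506² + 148²) = 527 Ω
I = V/|Z| = 40.2 mA
V_C = I·|Z_C| = 0.0402 × 534 = 21.5 V

21.5 V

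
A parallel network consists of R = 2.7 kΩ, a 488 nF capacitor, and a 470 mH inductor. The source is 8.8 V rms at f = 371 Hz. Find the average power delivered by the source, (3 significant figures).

28.7 mW

ω = 2πf = 2331 rad/s
X_L = ωL = 1100 Ω
X_C = 1/(ωC) = 879 Ω
Parallel: admittances add. Y = 1/R + 1/(jωL) + jωC
Y = (0.000370 + j0.000225) S
|Y| = 0.000433 S → |Z| = 1/|Y| = 2310 Ω, ∠Z = −∠Y = -31.3°
I = V/|Z| = 3.81 mA
P = VI cos φ = 8.8 × 0.00381 × cos(-31.3°) = 28.7 mW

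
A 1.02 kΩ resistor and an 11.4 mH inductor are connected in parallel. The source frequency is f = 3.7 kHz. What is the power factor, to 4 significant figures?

ω = 2πf = 23250 rad/s
X_L = ωL = 265.0 Ω
Parallel: admittances add. Y = 1/R + 1/(jωL)
Y = (0.0009804 − j0.003773) S
|Y| = 0.003899 S → |Z| = 1/|Y| = 256.5 Ω, ∠Z = −∠Y = 75.44°
cos φ = cos(75.44°) = 0.2515

0.2515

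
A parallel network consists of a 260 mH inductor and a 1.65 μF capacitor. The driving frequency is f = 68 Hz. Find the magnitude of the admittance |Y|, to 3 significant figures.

8.30 mS

ω = 2πf = 427.3 rad/s
X_L = ωL = 111 Ω
X_C = 1/(ωC) = 1420 Ω
Parallel: admittances add. Y = 1/(jωL) + jωC
Y = (0 − j0.00830) S
|Y| = 0.00830 S → |Z| = 1/|Y| = 121 Ω, ∠Z = −∠Y = 90.0°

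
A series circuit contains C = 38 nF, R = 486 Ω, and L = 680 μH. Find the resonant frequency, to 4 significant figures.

ω₀ = 1/√(LC) = 1/√(0.00068 × 3.8e-08) = 196700 rad/s
f₀ = ω₀/(2π) = 31.31 kHz

31.31 kHz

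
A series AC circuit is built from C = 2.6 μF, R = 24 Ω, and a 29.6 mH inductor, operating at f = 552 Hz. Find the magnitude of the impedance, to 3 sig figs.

ω = 2πf = 3468 rad/s
X_L = ωL = 103 Ω
X_C = 1/(ωC) = 111 Ω
Net reactance X = X_L − X_C = -8.23 Ω
Z = 24.0 − j8.23 Ω
|Z| = √(24.0² + 8.23²) = 25.4 Ω

25.4 Ω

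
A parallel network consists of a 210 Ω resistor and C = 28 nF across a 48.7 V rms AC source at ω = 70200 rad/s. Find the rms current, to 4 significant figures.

X_C = 1/(ωC) = 508.8 Ω
Parallel: admittances add. Y = 1/R + jωC
Y = (0.004762 + j0.001966) S
|Y| = 0.005152 S → |Z| = 1/|Y| = 194.1 Ω, ∠Z = −∠Y = -22.43°
I = V/|Z| = 48.7/194.1 = 250.9 mA

250.9 mA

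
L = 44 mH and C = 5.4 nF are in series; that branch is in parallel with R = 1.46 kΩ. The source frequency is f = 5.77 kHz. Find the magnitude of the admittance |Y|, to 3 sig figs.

ω = 2πf = 36250 rad/s
X_L = ωL = 1600 Ω
X_C = 1/(ωC) = 5110 Ω
Branch 1: Z₁ = R = 1460 Ω
Branch 2 (series LC): Z₂ = j(X_L − X_C) = −j3510 Ω
Parallel: Z = Z₁Z₂/(Z₁+Z₂), |Z| = 1350 Ω, ∠Z = -22.6°
|Y| = 1/|Z| = 742 μS

742 μS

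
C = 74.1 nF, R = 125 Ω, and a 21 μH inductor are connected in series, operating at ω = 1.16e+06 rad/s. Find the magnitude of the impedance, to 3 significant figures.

126 Ω

X_L = ωL = 24.4 Ω
X_C = 1/(ωC) = 11.6 Ω
Net reactance X = X_L − X_C = 12.7 Ω
Z = 125 + j12.7 Ω
|Z| = √(125² + 12.7²) = 126 Ω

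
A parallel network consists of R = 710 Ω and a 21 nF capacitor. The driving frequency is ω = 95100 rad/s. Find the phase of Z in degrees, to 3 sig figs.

X_C = 1/(ωC) = 501 Ω
Parallel: admittances add. Y = 1/R + jωC
Y = (0.00141 + j0.00200) S
|Y| = 0.00244 S → |Z| = 1/|Y| = 409 Ω, ∠Z = −∠Y = -54.8°

-54.8°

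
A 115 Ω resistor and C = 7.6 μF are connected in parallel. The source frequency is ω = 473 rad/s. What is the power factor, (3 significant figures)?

X_C = 1/(ωC) = 278 Ω
Parallel: admittances add. Y = 1/R + jωC
Y = (0.00870 + j0.00359) S
|Y| = 0.00941 S → |Z| = 1/|Y| = 106 Ω, ∠Z = −∠Y = -22.5°
cos φ = cos(-22.5°) = 0.924

0.924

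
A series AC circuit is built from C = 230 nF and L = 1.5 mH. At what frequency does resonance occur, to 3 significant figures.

8.57 kHz

ω₀ = 1/√(LC) = 1/√(0.0015 × 2.3e-07) = 53840 rad/s
f₀ = ω₀/(2π) = 8.57 kHz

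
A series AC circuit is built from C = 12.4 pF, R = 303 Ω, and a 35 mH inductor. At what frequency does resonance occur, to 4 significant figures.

241.6 kHz

ω₀ = 1/√(LC) = 1/√(0.035 × 1.24e-11) = 1.518e+06 rad/s
f₀ = ω₀/(2π) = 241.6 kHz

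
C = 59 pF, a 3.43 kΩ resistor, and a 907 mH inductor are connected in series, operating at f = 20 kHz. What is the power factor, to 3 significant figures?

0.162

ω = 2πf = 125700 rad/s
X_L = ωL = 114000 Ω
X_C = 1/(ωC) = 135000 Ω
Net reactance X = X_L − X_C = -20900 Ω
Z = 3430 − j20900 Ω
|Z| = √(3430² + 20900²) = 21200 Ω
∠Z = arctan(-20900/3430) = -80.7°
cos φ = cos(-80.7°) = 0.162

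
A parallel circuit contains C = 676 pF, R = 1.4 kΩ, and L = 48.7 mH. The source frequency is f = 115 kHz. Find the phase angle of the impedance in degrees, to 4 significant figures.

ω = 2πf = 722600 rad/s
X_L = ωL = 35190 Ω
X_C = 1/(ωC) = 2047 Ω
Parallel: admittances add. Y = 1/R + 1/(jωL) + jωC
Y = (0.0007143 + j0.0004600) S
|Y| = 0.0008496 S → |Z| = 1/|Y| = 1177 Ω, ∠Z = −∠Y = -32.78°

-32.78°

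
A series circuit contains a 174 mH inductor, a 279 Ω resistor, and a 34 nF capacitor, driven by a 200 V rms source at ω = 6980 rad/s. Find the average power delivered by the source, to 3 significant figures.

1.23 W

X_L = ωL = 1210 Ω
X_C = 1/(ωC) = 4210 Ω
Net reactance X = X_L − X_C = -3000 Ω
Z = 279 − j3000 Ω
|Z| = √(279² + 3000²) = 3010 Ω
∠Z = arctan(-3000/279) = -84.7°
I = V/|Z| = 66.4 mA
P = VI cos φ = 200 × 0.0664 × cos(-84.7°) = 1.23 W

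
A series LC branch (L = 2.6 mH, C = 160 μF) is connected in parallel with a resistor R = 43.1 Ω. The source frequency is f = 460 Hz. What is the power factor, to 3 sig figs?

0.123

ω = 2πf = 2890 rad/s
X_L = ωL = 7.51 Ω
X_C = 1/(ωC) = 2.16 Ω
Branch 1: Z₁ = R = 43.1 Ω
Branch 2 (series LC): Z₂ = j(X_L − X_C) = j5.35 Ω
Parallel: Z = Z₁Z₂/(Z₁+Z₂), |Z| = 5.31 Ω, ∠Z = 82.9°
cos φ = cos(82.9°) = 0.123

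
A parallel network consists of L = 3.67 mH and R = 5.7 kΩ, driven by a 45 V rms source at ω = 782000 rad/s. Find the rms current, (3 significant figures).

17.6 mA

X_L = ωL = 2870 Ω
Parallel: admittances add. Y = 1/R + 1/(jωL)
Y = (0.000175 − j0.000348) S
|Y| = 0.000390 S → |Z| = 1/|Y| = 2560 Ω, ∠Z = −∠Y = 63.3°
I = V/|Z| = 45/2560 = 17.6 mA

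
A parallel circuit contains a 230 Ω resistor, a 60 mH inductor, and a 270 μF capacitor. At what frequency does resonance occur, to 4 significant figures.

39.54 Hz

ω₀ = 1/√(LC) = 1/√(0.06 × 0.00027) = 248.5 rad/s
f₀ = ω₀/(2π) = 39.54 Hz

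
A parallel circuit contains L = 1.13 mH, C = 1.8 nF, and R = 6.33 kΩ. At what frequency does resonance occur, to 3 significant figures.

112 kHz

ω₀ = 1/√(LC) = 1/√(0.00113 × 1.8e-09) = 701200 rad/s
f₀ = ω₀/(2π) = 112 kHz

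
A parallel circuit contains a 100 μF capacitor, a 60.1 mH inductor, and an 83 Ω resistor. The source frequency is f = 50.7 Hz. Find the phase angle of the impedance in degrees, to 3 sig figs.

59.4°

ω = 2πf = 318.6 rad/s
X_L = ωL = 19.1 Ω
X_C = 1/(ωC) = 31.4 Ω
Parallel: admittances add. Y = 1/R + 1/(jωL) + jωC
Y = (0.0120 − j0.0204) S
|Y| = 0.0237 S → |Z| = 1/|Y| = 42.2 Ω, ∠Z = −∠Y = 59.4°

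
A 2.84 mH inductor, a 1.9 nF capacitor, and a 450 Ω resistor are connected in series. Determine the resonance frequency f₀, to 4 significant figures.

68.51 kHz

ω₀ = 1/√(LC) = 1/√(0.00284 × 1.9e-09) = 430500 rad/s
f₀ = ω₀/(2π) = 68.51 kHz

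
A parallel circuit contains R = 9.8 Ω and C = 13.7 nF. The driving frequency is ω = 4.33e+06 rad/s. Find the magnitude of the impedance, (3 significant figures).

X_C = 1/(ωC) = 16.9 Ω
Parallel: admittances add. Y = 1/R + jωC
Y = (0.102 + j0.0593) S
|Y| = 0.118 S → |Z| = 1/|Y| = 8.47 Ω, ∠Z = −∠Y = -30.2°

8.47 Ω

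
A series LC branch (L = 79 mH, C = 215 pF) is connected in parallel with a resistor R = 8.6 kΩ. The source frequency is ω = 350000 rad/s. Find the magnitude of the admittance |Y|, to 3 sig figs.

136 μS

X_L = ωL = 27600 Ω
X_C = 1/(ωC) = 13300 Ω
Branch 1: Z₁ = R = 8600 Ω
Branch 2 (series LC): Z₂ = j(X_L − X_C) = j14400 Ω
Parallel: Z = Z₁Z₂/(Z₁+Z₂), |Z| = 7380 Ω, ∠Z = 30.9°
|Y| = 1/|Z| = 136 μS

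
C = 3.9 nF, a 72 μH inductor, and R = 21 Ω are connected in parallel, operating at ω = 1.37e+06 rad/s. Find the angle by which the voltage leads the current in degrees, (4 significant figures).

X_L = ωL = 98.64 Ω
X_C = 1/(ωC) = 187.2 Ω
Parallel: admittances add. Y = 1/R + 1/(jωL) + jωC
Y = (0.04762 − j0.004795) S
|Y| = 0.04786 S → |Z| = 1/|Y| = 20.89 Ω, ∠Z = −∠Y = 5.750°

5.750°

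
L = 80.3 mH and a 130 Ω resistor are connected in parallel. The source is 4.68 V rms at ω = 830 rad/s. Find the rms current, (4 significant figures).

X_L = ωL = 66.65 Ω
Parallel: admittances add. Y = 1/R + 1/(jωL)
Y = (0.007692 − j0.01500) S
|Y| = 0.01686 S → |Z| = 1/|Y| = 59.31 Ω, ∠Z = −∠Y = 62.86°
I = V/|Z| = 4.68/59.31 = 78.91 mA

78.91 mA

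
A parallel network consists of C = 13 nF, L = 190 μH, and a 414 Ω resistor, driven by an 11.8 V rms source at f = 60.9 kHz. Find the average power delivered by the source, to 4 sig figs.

ω = 2πf = 382600 rad/s
X_L = ωL = 72.70 Ω
X_C = 1/(ωC) = 201.0 Ω
Parallel: admittances add. Y = 1/R + 1/(jωL) + jωC
Y = (0.002415 − j0.008780) S
|Y| = 0.009106 S → |Z| = 1/|Y| = 109.8 Ω, ∠Z = −∠Y = 74.62°
I = V/|Z| = 107.5 mA
P = VI cos φ = 11.8 × 0.1075 × cos(74.62°) = 336.3 mW

336.3 mW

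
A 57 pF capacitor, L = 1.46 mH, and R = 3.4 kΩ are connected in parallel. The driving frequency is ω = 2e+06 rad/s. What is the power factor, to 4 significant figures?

X_L = ωL = 2920 Ω
X_C = 1/(ωC) = 8772 Ω
Parallel: admittances add. Y = 1/R + 1/(jωL) + jωC
Y = (0.0002941 − j0.0002285) S
|Y| = 0.0003724 S → |Z| = 1/|Y| = 2685 Ω, ∠Z = −∠Y = 37.84°
cos φ = cos(37.84°) = 0.7897

0.7897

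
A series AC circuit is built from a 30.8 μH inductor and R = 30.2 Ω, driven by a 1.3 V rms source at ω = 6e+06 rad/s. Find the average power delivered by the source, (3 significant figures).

X_L = ωL = 185 Ω
Z = 30.2 + j185 Ω
|Z| = √(30.2² + 185²) = 187 Ω
∠Z = arctan(185/30.2) = 80.7°
I = V/|Z| = 6.94 mA
P = VI cos φ = 1.3 × 0.00694 × cos(80.7°) = 1.46 mW

1.46 mW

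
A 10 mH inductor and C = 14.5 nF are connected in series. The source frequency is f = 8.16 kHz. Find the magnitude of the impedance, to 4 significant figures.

ω = 2πf = 51270 rad/s
X_L = ωL = 512.7 Ω
X_C = 1/(ωC) = 1345 Ω
Net reactance X = X_L − X_C = -832.4 Ω
Z = − j832.4 Ω
|Z| = √(0² + 832.4²) = 832.4 Ω

832.4 Ω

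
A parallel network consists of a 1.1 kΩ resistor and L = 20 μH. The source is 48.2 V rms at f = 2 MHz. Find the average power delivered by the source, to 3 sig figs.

ω = 2πf = 1.257e+07 rad/s
X_L = ωL = 251 Ω
Parallel: admittances add. Y = 1/R + 1/(jωL)
Y = (0.000909 − j0.00398) S
|Y| = 0.00408 S → |Z| = 1/|Y| = 245 Ω, ∠Z = −∠Y = 77.1°
I = V/|Z| = 197 mA
P = VI cos φ = 48.2 × 0.197 × cos(77.1°) = 2.11 W

2.11 W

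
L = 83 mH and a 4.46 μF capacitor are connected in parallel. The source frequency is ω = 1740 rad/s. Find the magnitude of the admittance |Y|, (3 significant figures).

X_L = ωL = 144 Ω
X_C = 1/(ωC) = 129 Ω
Parallel: admittances add. Y = 1/(jωL) + jωC
Y = (0 + j0.000836) S
|Y| = 0.000836 S → |Z| = 1/|Y| = 1200 Ω, ∠Z = −∠Y = -90.0°

836 μS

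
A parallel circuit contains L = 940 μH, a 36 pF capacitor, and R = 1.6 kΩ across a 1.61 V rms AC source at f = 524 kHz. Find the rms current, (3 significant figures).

ω = 2πf = 3.292e+06 rad/s
X_L = ωL = 3090 Ω
X_C = 1/(ωC) = 8440 Ω
Parallel: admittances add. Y = 1/R + 1/(jωL) + jωC
Y = (0.000625 − j0.000205) S
|Y| = 0.000658 S → |Z| = 1/|Y| = 1520 Ω, ∠Z = −∠Y = 18.1°
I = V/|Z| = 1.61/1520 = 1.06 mA

1.06 mA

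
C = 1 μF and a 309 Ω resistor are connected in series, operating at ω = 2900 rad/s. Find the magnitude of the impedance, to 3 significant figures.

X_C = 1/(ωC) = 345 Ω
Z = 309 − j345 Ω
|Z| = √(309² + 345²) = 463 Ω

463 Ω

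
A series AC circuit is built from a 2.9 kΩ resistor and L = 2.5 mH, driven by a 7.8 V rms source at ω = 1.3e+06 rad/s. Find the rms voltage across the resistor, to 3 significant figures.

X_L = ωL = 3250 Ω
Z = 2900 + j3250 Ω
|Z| = √(2900² + 3250²) = 4360 Ω
I = V/|Z| = 1.79 mA
V_R = I·|Z_R| = 0.00179 × 2900 = 5.19 V

5.19 V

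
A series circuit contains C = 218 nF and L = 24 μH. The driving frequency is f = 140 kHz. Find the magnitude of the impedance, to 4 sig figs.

ω = 2πf = 879600 rad/s
X_L = ωL = 21.11 Ω
X_C = 1/(ωC) = 5.215 Ω
Net reactance X = X_L − X_C = 15.90 Ω
Z = j15.90 Ω
|Z| = √(0² + 15.90²) = 15.90 Ω

15.90 Ω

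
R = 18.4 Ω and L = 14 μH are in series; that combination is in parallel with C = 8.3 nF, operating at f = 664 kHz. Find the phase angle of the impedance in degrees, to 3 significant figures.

-75.6°

ω = 2πf = 4.172e+06 rad/s
X_L = ωL = 58.4 Ω
X_C = 1/(ωC) = 28.9 Ω
Branch 1 (R+jX_L): Z₁ = 18.4 + j58.4 Ω, |Z₁| = 61.2 Ω
Branch 2 (−jX_C): Z₂ = −j28.9 Ω
Parallel: Z = Z₁Z₂/(Z₁+Z₂), |Z| = 50.8 Ω, ∠Z = -75.6°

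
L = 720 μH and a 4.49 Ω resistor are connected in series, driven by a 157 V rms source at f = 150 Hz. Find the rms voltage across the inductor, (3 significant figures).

23.5 V

ω = 2πf = 942.5 rad/s
X_L = ωL = 0.679 Ω
Z = 4.49 + j0.679 Ω
|Z| = √(4.49² + 0.679²) = 4.54 Ω
I = V/|Z| = 34.6 A
V_L = I·|Z_L| = 34.6 × 0.679 = 23.5 V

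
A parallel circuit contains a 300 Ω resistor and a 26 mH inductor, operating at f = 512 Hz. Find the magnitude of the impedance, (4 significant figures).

ω = 2πf = 3217 rad/s
X_L = ωL = 83.64 Ω
Parallel: admittances add. Y = 1/R + 1/(jωL)
Y = (0.003333 − j0.01196) S
|Y| = 0.01241 S → |Z| = 1/|Y| = 80.57 Ω, ∠Z = −∠Y = 74.42°

80.57 Ω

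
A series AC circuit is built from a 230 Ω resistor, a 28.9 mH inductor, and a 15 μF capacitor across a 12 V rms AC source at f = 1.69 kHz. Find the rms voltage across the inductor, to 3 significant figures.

ω = 2πf = 10620 rad/s
X_L = ωL = 307 Ω
X_C = 1/(ωC) = 6.28 Ω
Net reactance X = X_L − X_C = 301 Ω
Z = 230 + j301 Ω
|Z| = √(230² + 301²) = 378 Ω
I = V/|Z| = 31.7 mA
V_L = I·|Z_L| = 0.0317 × 307 = 9.73 V

9.73 V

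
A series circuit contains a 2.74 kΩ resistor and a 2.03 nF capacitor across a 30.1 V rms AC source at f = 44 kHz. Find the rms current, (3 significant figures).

9.21 mA

ω = 2πf = 276500 rad/s
X_C = 1/(ωC) = 1780 Ω
Z = 2740 − j1780 Ω
|Z| = √(2740² + 1780²) = 3270 Ω
I = V/|Z| = 30.1/3270 = 9.21 mA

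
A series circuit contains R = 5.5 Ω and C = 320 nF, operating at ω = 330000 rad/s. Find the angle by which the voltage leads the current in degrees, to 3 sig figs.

-59.9°

X_C = 1/(ωC) = 9.47 Ω
Z = 5.50 − j9.47 Ω
|Z| = √(5.50² + 9.47²) = 11.0 Ω
∠Z = arctan(-9.47/5.50) = -59.9°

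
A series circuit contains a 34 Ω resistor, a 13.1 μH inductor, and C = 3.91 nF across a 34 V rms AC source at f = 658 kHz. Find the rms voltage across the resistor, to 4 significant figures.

ω = 2πf = 4.134e+06 rad/s
X_L = ωL = 54.16 Ω
X_C = 1/(ωC) = 61.86 Ω
Net reactance X = X_L − X_C = -7.701 Ω
Z = 34.00 − j7.701 Ω
|Z| = √(34.00² + 7.701²) = 34.86 Ω
I = V/|Z| = 975.3 mA
V_R = I·|Z_R| = 0.9753 × 34.00 = 33.16 V

33.16 V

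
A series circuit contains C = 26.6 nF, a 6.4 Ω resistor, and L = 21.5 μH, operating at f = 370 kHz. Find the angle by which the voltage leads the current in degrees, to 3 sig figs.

ω = 2πf = 2.325e+06 rad/s
X_L = ωL = 50.0 Ω
X_C = 1/(ωC) = 16.2 Ω
Net reactance X = X_L − X_C = 33.8 Ω
Z = 6.40 + j33.8 Ω
|Z| = √(6.40² + 33.8²) = 34.4 Ω
∠Z = arctan(33.8/6.40) = 79.3°

79.3°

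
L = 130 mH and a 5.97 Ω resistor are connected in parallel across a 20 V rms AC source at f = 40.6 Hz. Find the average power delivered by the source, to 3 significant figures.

67.0 W

ω = 2πf = 255.1 rad/s
X_L = ωL = 33.2 Ω
Parallel: admittances add. Y = 1/R + 1/(jωL)
Y = (0.168 − j0.0302) S
|Y| = 0.170 S → |Z| = 1/|Y| = 5.88 Ω, ∠Z = −∠Y = 10.2°
I = V/|Z| = 3.40 A
P = VI cos φ = 20 × 3.40 × cos(10.2°) = 67.0 W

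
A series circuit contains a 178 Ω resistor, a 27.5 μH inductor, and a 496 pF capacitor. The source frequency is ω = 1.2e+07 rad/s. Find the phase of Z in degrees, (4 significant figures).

42.30°

X_L = ωL = 330.0 Ω
X_C = 1/(ωC) = 168.0 Ω
Net reactance X = X_L − X_C = 162.0 Ω
Z = 178.0 + j162.0 Ω
|Z| = √(178.0² + 162.0²) = 240.7 Ω
∠Z = arctan(162.0/178.0) = 42.30°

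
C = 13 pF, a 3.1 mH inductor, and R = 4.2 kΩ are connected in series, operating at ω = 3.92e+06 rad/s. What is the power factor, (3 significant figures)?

0.490

X_L = ωL = 12200 Ω
X_C = 1/(ωC) = 19600 Ω
Net reactance X = X_L − X_C = -7470 Ω
Z = 4200 − j7470 Ω
|Z| = √(4200² + 7470²) = 8570 Ω
∠Z = arctan(-7470/4200) = -60.7°
cos φ = cos(-60.7°) = 0.490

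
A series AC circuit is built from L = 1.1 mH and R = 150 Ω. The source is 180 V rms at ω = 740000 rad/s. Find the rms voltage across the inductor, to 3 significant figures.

X_L = ωL = 814 Ω
Z = 150 + j814 Ω
|Z| = √(150² + 814²) = 828 Ω
I = V/|Z| = 217 mA
V_L = I·|Z_L| = 0.217 × 814 = 177 V

177 V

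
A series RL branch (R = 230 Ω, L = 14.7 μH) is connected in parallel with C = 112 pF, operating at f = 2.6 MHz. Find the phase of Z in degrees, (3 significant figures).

ω = 2πf = 1.634e+07 rad/s
X_L = ωL = 240 Ω
X_C = 1/(ωC) = 547 Ω
Branch 1 (R+jX_L): Z₁ = 230 + j240 Ω, |Z₁| = 333 Ω
Branch 2 (−jX_C): Z₂ = −j547 Ω
Parallel: Z = Z₁Z₂/(Z₁+Z₂), |Z| = 474 Ω, ∠Z = 9.34°

9.34°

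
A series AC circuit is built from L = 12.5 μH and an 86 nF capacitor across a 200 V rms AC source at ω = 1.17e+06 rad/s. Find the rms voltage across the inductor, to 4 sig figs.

X_L = ωL = 14.62 Ω
X_C = 1/(ωC) = 9.938 Ω
Net reactance X = X_L − X_C = 4.687 Ω
Z = j4.687 Ω
|Z| = √(0² + 4.687²) = 4.687 Ω
I = V/|Z| = 42.67 A
V_L = I·|Z_L| = 42.67 × 14.62 = 624.1 V

624.1 V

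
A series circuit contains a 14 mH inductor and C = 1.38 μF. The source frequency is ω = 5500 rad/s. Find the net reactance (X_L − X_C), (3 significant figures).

X_L = ωL = 77.0 Ω
X_C = 1/(ωC) = 132 Ω
X = 77.0 − 132 = -54.8 Ω

-54.8 Ω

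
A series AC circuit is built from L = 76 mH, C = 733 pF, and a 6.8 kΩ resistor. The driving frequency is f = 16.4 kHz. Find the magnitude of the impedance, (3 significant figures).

8690 Ω

ω = 2πf = 103000 rad/s
X_L = ωL = 7830 Ω
X_C = 1/(ωC) = 13200 Ω
Net reactance X = X_L − X_C = -5410 Ω
Z = 6800 − j5410 Ω
|Z| = √(6800² + 5410²) = 8690 Ω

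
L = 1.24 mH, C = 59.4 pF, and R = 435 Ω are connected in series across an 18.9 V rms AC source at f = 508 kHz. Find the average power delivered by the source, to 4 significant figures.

80.83 mW

ω = 2πf = 3.192e+06 rad/s
X_L = ωL = 3958 Ω
X_C = 1/(ωC) = 5274 Ω
Net reactance X = X_L − X_C = -1316 Ω
Z = 435.0 − j1316 Ω
|Z| = √(435.0² + 1316²) = 1386 Ω
∠Z = arctan(-1316/435.0) = -71.71°
I = V/|Z| = 13.63 mA
P = VI cos φ = 18.9 × 0.01363 × cos(-71.71°) = 80.83 mW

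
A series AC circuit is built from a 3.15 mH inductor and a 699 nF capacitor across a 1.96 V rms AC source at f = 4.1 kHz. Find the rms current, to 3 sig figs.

ω = 2πf = 25760 rad/s
X_L = ωL = 81.1 Ω
X_C = 1/(ωC) = 55.5 Ω
Net reactance X = X_L − X_C = 25.6 Ω
Z = j25.6 Ω
|Z| = √(0² + 25.6²) = 25.6 Ω
I = V/|Z| = 1.96/25.6 = 76.5 mA

76.5 mA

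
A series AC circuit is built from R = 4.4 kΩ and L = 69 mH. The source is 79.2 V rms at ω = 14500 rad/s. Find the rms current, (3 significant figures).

X_L = ωL = 1000 Ω
Z = 4400 + j1000 Ω
|Z| = √(4400² + 1000²) = 4510 Ω
I = V/|Z| = 79.2/4510 = 17.6 mA

17.6 mA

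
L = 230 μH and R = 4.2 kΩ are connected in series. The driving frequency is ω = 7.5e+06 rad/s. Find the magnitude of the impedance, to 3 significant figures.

4540 Ω

X_L = ωL = 1720 Ω
Z = 4200 + j1720 Ω
|Z| = √(4200² + 1720²) = 4540 Ω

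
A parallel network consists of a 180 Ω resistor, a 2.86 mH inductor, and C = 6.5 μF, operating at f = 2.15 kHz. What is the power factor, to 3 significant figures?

0.0894

ω = 2πf = 13510 rad/s
X_L = ωL = 38.6 Ω
X_C = 1/(ωC) = 11.4 Ω
Parallel: admittances add. Y = 1/R + 1/(jωL) + jωC
Y = (0.00556 + j0.0619) S
|Y| = 0.0622 S → |Z| = 1/|Y| = 16.1 Ω, ∠Z = −∠Y = -84.9°
cos φ = cos(-84.9°) = 0.0894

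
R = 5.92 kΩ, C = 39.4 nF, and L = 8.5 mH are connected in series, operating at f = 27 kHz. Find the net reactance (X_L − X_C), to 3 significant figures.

1290 Ω

ω = 2πf = 169600 rad/s
X_L = ωL = 1440 Ω
X_C = 1/(ωC) = 150 Ω
X = 1440 − 150 = 1290 Ω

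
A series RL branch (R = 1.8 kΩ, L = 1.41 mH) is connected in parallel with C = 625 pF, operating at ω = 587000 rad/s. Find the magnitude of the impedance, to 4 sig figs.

X_L = ωL = 827.7 Ω
X_C = 1/(ωC) = 2726 Ω
Branch 1 (R+jX_L): Z₁ = 1800 + j827.7 Ω, |Z₁| = 1981 Ω
Branch 2 (−jX_C): Z₂ = −j2726 Ω
Parallel: Z = Z₁Z₂/(Z₁+Z₂), |Z| = 2064 Ω, ∠Z = -18.79°

2064 Ω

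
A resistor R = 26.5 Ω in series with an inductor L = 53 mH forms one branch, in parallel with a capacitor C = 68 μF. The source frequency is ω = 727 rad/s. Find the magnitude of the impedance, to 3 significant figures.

29.4 Ω

X_L = ωL = 38.5 Ω
X_C = 1/(ωC) = 20.2 Ω
Branch 1 (R+jX_L): Z₁ = 26.5 + j38.5 Ω, |Z₁| = 46.8 Ω
Branch 2 (−jX_C): Z₂ = −j20.2 Ω
Parallel: Z = Z₁Z₂/(Z₁+Z₂), |Z| = 29.4 Ω, ∠Z = -69.2°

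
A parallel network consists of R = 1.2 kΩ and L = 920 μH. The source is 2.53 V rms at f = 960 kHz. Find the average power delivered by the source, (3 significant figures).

ω = 2πf = 6.032e+06 rad/s
X_L = ωL = 5550 Ω
Parallel: admittances add. Y = 1/R + 1/(jωL)
Y = (0.000833 − j0.000180) S
|Y| = 0.000853 S → |Z| = 1/|Y| = 1170 Ω, ∠Z = −∠Y = 12.2°
I = V/|Z| = 2.16 mA
P = VI cos φ = 2.53 × 0.00216 × cos(12.2°) = 5.33 mW

5.33 mW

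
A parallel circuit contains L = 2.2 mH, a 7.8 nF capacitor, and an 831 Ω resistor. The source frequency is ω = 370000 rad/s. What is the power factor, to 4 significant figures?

X_L = ωL = 814.0 Ω
X_C = 1/(ωC) = 346.5 Ω
Parallel: admittances add. Y = 1/R + 1/(jωL) + jωC
Y = (0.001203 + j0.001657) S
|Y| = 0.002048 S → |Z| = 1/|Y| = 488.2 Ω, ∠Z = −∠Y = -54.02°
cos φ = cos(-54.02°) = 0.5875

0.5875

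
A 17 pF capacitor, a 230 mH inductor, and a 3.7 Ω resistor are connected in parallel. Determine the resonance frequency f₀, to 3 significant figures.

ω₀ = 1/√(LC) = 1/√(0.23 × 1.7e-11) = 505700 rad/s
f₀ = ω₀/(2π) = 80.5 kHz

80.5 kHz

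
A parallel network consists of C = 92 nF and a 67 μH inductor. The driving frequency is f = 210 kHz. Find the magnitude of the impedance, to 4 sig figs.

9.084 Ω

ω = 2πf = 1.319e+06 rad/s
X_L = ωL = 88.40 Ω
X_C = 1/(ωC) = 8.238 Ω
Parallel: admittances add. Y = 1/(jωL) + jωC
Y = (0 + j0.1101) S
|Y| = 0.1101 S → |Z| = 1/|Y| = 9.084 Ω, ∠Z = −∠Y = -90.00°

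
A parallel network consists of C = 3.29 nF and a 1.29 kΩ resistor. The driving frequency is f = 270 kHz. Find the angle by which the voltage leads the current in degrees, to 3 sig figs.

-82.1°

ω = 2πf = 1.696e+06 rad/s
X_C = 1/(ωC) = 179 Ω
Parallel: admittances add. Y = 1/R + jωC
Y = (0.000775 + j0.00558) S
|Y| = 0.00563 S → |Z| = 1/|Y| = 177 Ω, ∠Z = −∠Y = -82.1°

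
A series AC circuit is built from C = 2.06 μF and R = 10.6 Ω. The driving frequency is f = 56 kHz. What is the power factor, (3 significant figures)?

0.992

ω = 2πf = 351900 rad/s
X_C = 1/(ωC) = 1.38 Ω
Z = 10.6 − j1.38 Ω
|Z| = √(10.6² + 1.38²) = 10.7 Ω
∠Z = arctan(-1.38/10.6) = -7.42°
cos φ = cos(-7.42°) = 0.992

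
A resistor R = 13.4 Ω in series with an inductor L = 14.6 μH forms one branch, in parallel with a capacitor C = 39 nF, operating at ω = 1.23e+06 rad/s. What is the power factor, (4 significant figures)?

0.9095

X_L = ωL = 17.96 Ω
X_C = 1/(ωC) = 20.85 Ω
Branch 1 (R+jX_L): Z₁ = 13.40 + j17.96 Ω, |Z₁| = 22.41 Ω
Branch 2 (−jX_C): Z₂ = −j20.85 Ω
Parallel: Z = Z₁Z₂/(Z₁+Z₂), |Z| = 34.08 Ω, ∠Z = -24.57°
cos φ = cos(-24.57°) = 0.9095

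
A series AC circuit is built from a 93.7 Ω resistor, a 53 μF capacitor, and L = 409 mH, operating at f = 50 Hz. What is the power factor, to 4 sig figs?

ω = 2πf = 314.2 rad/s
X_L = ωL = 128.5 Ω
X_C = 1/(ωC) = 60.06 Ω
Net reactance X = X_L − X_C = 68.43 Ω
Z = 93.70 + j68.43 Ω
|Z| = √(93.70² + 68.43²) = 116.0 Ω
∠Z = arctan(68.43/93.70) = 36.14°
cos φ = cos(36.14°) = 0.8076

0.8076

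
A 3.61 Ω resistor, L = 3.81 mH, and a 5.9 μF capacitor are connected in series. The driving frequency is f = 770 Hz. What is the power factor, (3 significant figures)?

0.213

ω = 2πf = 4838 rad/s
X_L = ωL = 18.4 Ω
X_C = 1/(ωC) = 35.0 Ω
Net reactance X = X_L − X_C = -16.6 Ω
Z = 3.61 − j16.6 Ω
|Z| = √(3.61² + 16.6²) = 17.0 Ω
∠Z = arctan(-16.6/3.61) = -77.7°
cos φ = cos(-77.7°) = 0.213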